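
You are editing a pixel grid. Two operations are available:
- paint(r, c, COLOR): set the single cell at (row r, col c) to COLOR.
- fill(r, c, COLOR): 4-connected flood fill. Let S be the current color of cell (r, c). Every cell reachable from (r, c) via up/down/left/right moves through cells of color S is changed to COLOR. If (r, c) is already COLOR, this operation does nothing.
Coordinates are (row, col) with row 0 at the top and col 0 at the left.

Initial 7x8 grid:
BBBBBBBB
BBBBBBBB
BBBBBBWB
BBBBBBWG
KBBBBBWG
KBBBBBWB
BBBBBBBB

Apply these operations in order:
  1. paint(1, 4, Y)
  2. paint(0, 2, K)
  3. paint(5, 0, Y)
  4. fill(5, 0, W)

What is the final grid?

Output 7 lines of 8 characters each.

After op 1 paint(1,4,Y):
BBBBBBBB
BBBBYBBB
BBBBBBWB
BBBBBBWG
KBBBBBWG
KBBBBBWB
BBBBBBBB
After op 2 paint(0,2,K):
BBKBBBBB
BBBBYBBB
BBBBBBWB
BBBBBBWG
KBBBBBWG
KBBBBBWB
BBBBBBBB
After op 3 paint(5,0,Y):
BBKBBBBB
BBBBYBBB
BBBBBBWB
BBBBBBWG
KBBBBBWG
YBBBBBWB
BBBBBBBB
After op 4 fill(5,0,W) [1 cells changed]:
BBKBBBBB
BBBBYBBB
BBBBBBWB
BBBBBBWG
KBBBBBWG
WBBBBBWB
BBBBBBBB

Answer: BBKBBBBB
BBBBYBBB
BBBBBBWB
BBBBBBWG
KBBBBBWG
WBBBBBWB
BBBBBBBB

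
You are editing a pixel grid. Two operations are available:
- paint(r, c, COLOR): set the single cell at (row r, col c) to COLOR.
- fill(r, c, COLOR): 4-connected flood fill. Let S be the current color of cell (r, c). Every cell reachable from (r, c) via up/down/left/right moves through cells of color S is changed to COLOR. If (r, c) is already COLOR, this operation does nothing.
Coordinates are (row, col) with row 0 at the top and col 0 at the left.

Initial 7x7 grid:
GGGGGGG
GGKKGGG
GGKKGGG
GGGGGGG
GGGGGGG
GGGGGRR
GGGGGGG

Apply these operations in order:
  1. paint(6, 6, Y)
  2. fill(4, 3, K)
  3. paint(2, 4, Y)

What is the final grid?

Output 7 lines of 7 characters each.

Answer: KKKKKKK
KKKKKKK
KKKKYKK
KKKKKKK
KKKKKKK
KKKKKRR
KKKKKKY

Derivation:
After op 1 paint(6,6,Y):
GGGGGGG
GGKKGGG
GGKKGGG
GGGGGGG
GGGGGGG
GGGGGRR
GGGGGGY
After op 2 fill(4,3,K) [42 cells changed]:
KKKKKKK
KKKKKKK
KKKKKKK
KKKKKKK
KKKKKKK
KKKKKRR
KKKKKKY
After op 3 paint(2,4,Y):
KKKKKKK
KKKKKKK
KKKKYKK
KKKKKKK
KKKKKKK
KKKKKRR
KKKKKKY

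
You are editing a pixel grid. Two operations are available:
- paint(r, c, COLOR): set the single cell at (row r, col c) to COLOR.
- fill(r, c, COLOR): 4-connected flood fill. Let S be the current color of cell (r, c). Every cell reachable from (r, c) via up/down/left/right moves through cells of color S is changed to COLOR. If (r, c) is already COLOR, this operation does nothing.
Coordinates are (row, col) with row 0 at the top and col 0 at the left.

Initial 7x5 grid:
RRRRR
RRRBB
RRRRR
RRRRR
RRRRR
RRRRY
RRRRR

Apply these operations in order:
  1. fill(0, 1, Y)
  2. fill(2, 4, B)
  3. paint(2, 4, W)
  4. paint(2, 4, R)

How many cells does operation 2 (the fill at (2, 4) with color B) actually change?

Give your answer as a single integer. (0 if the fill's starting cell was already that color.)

Answer: 33

Derivation:
After op 1 fill(0,1,Y) [32 cells changed]:
YYYYY
YYYBB
YYYYY
YYYYY
YYYYY
YYYYY
YYYYY
After op 2 fill(2,4,B) [33 cells changed]:
BBBBB
BBBBB
BBBBB
BBBBB
BBBBB
BBBBB
BBBBB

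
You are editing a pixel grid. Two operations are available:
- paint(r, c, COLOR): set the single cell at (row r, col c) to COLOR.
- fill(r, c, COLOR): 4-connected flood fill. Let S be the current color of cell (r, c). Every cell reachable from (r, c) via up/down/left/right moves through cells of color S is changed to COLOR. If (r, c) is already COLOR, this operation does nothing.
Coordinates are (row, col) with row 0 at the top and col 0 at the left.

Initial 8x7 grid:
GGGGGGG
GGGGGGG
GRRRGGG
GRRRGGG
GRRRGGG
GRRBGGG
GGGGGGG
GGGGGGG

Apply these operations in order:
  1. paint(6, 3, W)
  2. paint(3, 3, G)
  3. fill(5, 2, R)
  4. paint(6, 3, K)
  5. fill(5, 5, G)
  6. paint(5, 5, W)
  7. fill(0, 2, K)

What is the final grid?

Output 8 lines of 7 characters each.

After op 1 paint(6,3,W):
GGGGGGG
GGGGGGG
GRRRGGG
GRRRGGG
GRRRGGG
GRRBGGG
GGGWGGG
GGGGGGG
After op 2 paint(3,3,G):
GGGGGGG
GGGGGGG
GRRRGGG
GRRGGGG
GRRRGGG
GRRBGGG
GGGWGGG
GGGGGGG
After op 3 fill(5,2,R) [0 cells changed]:
GGGGGGG
GGGGGGG
GRRRGGG
GRRGGGG
GRRRGGG
GRRBGGG
GGGWGGG
GGGGGGG
After op 4 paint(6,3,K):
GGGGGGG
GGGGGGG
GRRRGGG
GRRGGGG
GRRRGGG
GRRBGGG
GGGKGGG
GGGGGGG
After op 5 fill(5,5,G) [0 cells changed]:
GGGGGGG
GGGGGGG
GRRRGGG
GRRGGGG
GRRRGGG
GRRBGGG
GGGKGGG
GGGGGGG
After op 6 paint(5,5,W):
GGGGGGG
GGGGGGG
GRRRGGG
GRRGGGG
GRRRGGG
GRRBGWG
GGGKGGG
GGGGGGG
After op 7 fill(0,2,K) [43 cells changed]:
KKKKKKK
KKKKKKK
KRRRKKK
KRRKKKK
KRRRKKK
KRRBKWK
KKKKKKK
KKKKKKK

Answer: KKKKKKK
KKKKKKK
KRRRKKK
KRRKKKK
KRRRKKK
KRRBKWK
KKKKKKK
KKKKKKK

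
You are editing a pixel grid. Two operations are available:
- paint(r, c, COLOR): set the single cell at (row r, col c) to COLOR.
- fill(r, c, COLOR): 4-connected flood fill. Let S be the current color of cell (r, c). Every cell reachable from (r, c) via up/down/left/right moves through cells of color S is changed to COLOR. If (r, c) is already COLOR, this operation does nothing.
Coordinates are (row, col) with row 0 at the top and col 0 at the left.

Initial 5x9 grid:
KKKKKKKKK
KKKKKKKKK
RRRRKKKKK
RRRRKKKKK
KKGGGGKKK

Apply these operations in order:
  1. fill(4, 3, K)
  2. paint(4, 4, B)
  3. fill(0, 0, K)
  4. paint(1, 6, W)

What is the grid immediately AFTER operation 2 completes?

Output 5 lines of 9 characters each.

Answer: KKKKKKKKK
KKKKKKKKK
RRRRKKKKK
RRRRKKKKK
KKKKBKKKK

Derivation:
After op 1 fill(4,3,K) [4 cells changed]:
KKKKKKKKK
KKKKKKKKK
RRRRKKKKK
RRRRKKKKK
KKKKKKKKK
After op 2 paint(4,4,B):
KKKKKKKKK
KKKKKKKKK
RRRRKKKKK
RRRRKKKKK
KKKKBKKKK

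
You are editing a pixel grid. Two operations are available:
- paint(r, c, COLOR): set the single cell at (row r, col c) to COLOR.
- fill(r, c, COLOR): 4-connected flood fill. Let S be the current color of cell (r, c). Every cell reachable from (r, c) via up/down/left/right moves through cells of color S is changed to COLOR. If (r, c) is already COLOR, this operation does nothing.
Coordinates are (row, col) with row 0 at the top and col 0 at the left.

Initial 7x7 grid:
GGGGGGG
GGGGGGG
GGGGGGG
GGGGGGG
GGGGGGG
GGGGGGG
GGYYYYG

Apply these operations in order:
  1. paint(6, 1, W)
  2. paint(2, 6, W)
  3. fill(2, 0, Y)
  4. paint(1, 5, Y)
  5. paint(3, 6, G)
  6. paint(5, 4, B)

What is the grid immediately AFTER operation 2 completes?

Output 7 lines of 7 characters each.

After op 1 paint(6,1,W):
GGGGGGG
GGGGGGG
GGGGGGG
GGGGGGG
GGGGGGG
GGGGGGG
GWYYYYG
After op 2 paint(2,6,W):
GGGGGGG
GGGGGGG
GGGGGGW
GGGGGGG
GGGGGGG
GGGGGGG
GWYYYYG

Answer: GGGGGGG
GGGGGGG
GGGGGGW
GGGGGGG
GGGGGGG
GGGGGGG
GWYYYYG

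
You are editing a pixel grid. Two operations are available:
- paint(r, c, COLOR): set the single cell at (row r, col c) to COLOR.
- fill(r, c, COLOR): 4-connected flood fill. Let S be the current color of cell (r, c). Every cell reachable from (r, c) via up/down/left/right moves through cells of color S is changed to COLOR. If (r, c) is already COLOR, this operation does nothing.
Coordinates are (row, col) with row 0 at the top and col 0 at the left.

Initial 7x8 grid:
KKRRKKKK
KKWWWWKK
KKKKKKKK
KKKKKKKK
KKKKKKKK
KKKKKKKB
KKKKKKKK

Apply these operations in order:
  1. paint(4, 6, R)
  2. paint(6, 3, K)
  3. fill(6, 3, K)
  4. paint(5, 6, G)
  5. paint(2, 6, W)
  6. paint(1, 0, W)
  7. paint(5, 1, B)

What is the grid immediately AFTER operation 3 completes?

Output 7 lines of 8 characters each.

After op 1 paint(4,6,R):
KKRRKKKK
KKWWWWKK
KKKKKKKK
KKKKKKKK
KKKKKKRK
KKKKKKKB
KKKKKKKK
After op 2 paint(6,3,K):
KKRRKKKK
KKWWWWKK
KKKKKKKK
KKKKKKKK
KKKKKKRK
KKKKKKKB
KKKKKKKK
After op 3 fill(6,3,K) [0 cells changed]:
KKRRKKKK
KKWWWWKK
KKKKKKKK
KKKKKKKK
KKKKKKRK
KKKKKKKB
KKKKKKKK

Answer: KKRRKKKK
KKWWWWKK
KKKKKKKK
KKKKKKKK
KKKKKKRK
KKKKKKKB
KKKKKKKK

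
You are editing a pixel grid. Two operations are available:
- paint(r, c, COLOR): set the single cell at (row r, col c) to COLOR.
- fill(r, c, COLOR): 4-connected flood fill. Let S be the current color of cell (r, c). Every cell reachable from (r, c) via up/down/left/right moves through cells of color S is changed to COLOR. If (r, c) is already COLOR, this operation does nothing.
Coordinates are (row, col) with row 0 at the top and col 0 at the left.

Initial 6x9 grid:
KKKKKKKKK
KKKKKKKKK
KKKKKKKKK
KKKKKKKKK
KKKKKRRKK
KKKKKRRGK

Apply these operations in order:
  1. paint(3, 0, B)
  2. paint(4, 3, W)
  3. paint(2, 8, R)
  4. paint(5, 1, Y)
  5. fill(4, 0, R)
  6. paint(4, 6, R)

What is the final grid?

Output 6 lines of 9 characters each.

Answer: RRRRRRRRR
RRRRRRRRR
RRRRRRRRR
BRRRRRRRR
RRRWRRRRR
RYRRRRRGR

Derivation:
After op 1 paint(3,0,B):
KKKKKKKKK
KKKKKKKKK
KKKKKKKKK
BKKKKKKKK
KKKKKRRKK
KKKKKRRGK
After op 2 paint(4,3,W):
KKKKKKKKK
KKKKKKKKK
KKKKKKKKK
BKKKKKKKK
KKKWKRRKK
KKKKKRRGK
After op 3 paint(2,8,R):
KKKKKKKKK
KKKKKKKKK
KKKKKKKKR
BKKKKKKKK
KKKWKRRKK
KKKKKRRGK
After op 4 paint(5,1,Y):
KKKKKKKKK
KKKKKKKKK
KKKKKKKKR
BKKKKKKKK
KKKWKRRKK
KYKKKRRGK
After op 5 fill(4,0,R) [45 cells changed]:
RRRRRRRRR
RRRRRRRRR
RRRRRRRRR
BRRRRRRRR
RRRWRRRRR
RYRRRRRGR
After op 6 paint(4,6,R):
RRRRRRRRR
RRRRRRRRR
RRRRRRRRR
BRRRRRRRR
RRRWRRRRR
RYRRRRRGR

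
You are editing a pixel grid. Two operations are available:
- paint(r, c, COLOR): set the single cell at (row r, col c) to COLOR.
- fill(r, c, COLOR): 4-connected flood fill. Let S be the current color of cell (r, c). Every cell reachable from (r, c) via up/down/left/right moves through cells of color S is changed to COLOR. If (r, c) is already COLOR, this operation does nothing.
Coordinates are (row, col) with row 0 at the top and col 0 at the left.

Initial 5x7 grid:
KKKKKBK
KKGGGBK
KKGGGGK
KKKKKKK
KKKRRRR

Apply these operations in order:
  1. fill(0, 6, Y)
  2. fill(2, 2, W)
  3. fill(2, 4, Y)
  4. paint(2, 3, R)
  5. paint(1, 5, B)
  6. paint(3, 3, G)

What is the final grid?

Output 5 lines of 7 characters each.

Answer: YYYYYBY
YYYYYBY
YYYRYYY
YYYGYYY
YYYRRRR

Derivation:
After op 1 fill(0,6,Y) [22 cells changed]:
YYYYYBY
YYGGGBY
YYGGGGY
YYYYYYY
YYYRRRR
After op 2 fill(2,2,W) [7 cells changed]:
YYYYYBY
YYWWWBY
YYWWWWY
YYYYYYY
YYYRRRR
After op 3 fill(2,4,Y) [7 cells changed]:
YYYYYBY
YYYYYBY
YYYYYYY
YYYYYYY
YYYRRRR
After op 4 paint(2,3,R):
YYYYYBY
YYYYYBY
YYYRYYY
YYYYYYY
YYYRRRR
After op 5 paint(1,5,B):
YYYYYBY
YYYYYBY
YYYRYYY
YYYYYYY
YYYRRRR
After op 6 paint(3,3,G):
YYYYYBY
YYYYYBY
YYYRYYY
YYYGYYY
YYYRRRR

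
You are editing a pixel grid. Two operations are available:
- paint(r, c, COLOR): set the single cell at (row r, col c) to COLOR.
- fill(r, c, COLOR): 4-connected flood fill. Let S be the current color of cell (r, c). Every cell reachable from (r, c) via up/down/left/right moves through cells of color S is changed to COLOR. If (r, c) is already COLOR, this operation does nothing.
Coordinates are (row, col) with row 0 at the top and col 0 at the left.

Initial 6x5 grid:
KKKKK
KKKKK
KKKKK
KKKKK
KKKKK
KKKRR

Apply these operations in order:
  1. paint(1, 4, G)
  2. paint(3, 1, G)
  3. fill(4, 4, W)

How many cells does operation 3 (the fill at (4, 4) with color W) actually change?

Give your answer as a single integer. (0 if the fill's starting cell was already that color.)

Answer: 26

Derivation:
After op 1 paint(1,4,G):
KKKKK
KKKKG
KKKKK
KKKKK
KKKKK
KKKRR
After op 2 paint(3,1,G):
KKKKK
KKKKG
KKKKK
KGKKK
KKKKK
KKKRR
After op 3 fill(4,4,W) [26 cells changed]:
WWWWW
WWWWG
WWWWW
WGWWW
WWWWW
WWWRR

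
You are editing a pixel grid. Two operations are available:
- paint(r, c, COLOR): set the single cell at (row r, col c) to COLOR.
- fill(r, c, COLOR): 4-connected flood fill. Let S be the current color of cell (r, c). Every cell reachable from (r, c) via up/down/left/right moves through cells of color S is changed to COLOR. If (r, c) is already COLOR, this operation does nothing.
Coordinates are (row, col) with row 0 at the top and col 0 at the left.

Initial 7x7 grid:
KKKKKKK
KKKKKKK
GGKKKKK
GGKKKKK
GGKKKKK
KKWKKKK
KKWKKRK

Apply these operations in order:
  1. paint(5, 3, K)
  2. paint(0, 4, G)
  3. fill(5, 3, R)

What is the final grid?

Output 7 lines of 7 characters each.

Answer: RRRRGRR
RRRRRRR
GGRRRRR
GGRRRRR
GGRRRRR
KKWRRRR
KKWRRRR

Derivation:
After op 1 paint(5,3,K):
KKKKKKK
KKKKKKK
GGKKKKK
GGKKKKK
GGKKKKK
KKWKKKK
KKWKKRK
After op 2 paint(0,4,G):
KKKKGKK
KKKKKKK
GGKKKKK
GGKKKKK
GGKKKKK
KKWKKKK
KKWKKRK
After op 3 fill(5,3,R) [35 cells changed]:
RRRRGRR
RRRRRRR
GGRRRRR
GGRRRRR
GGRRRRR
KKWRRRR
KKWRRRR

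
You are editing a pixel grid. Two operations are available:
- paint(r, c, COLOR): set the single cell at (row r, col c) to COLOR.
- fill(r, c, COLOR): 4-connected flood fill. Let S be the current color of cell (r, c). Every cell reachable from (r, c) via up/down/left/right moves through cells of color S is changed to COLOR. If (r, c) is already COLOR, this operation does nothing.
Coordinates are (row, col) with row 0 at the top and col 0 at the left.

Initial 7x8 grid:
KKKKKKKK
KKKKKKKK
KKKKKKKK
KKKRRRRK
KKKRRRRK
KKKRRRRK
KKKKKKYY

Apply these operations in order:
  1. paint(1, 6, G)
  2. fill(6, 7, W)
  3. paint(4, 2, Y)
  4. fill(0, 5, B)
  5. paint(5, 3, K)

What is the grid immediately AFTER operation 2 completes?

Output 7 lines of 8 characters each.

After op 1 paint(1,6,G):
KKKKKKKK
KKKKKKGK
KKKKKKKK
KKKRRRRK
KKKRRRRK
KKKRRRRK
KKKKKKYY
After op 2 fill(6,7,W) [2 cells changed]:
KKKKKKKK
KKKKKKGK
KKKKKKKK
KKKRRRRK
KKKRRRRK
KKKRRRRK
KKKKKKWW

Answer: KKKKKKKK
KKKKKKGK
KKKKKKKK
KKKRRRRK
KKKRRRRK
KKKRRRRK
KKKKKKWW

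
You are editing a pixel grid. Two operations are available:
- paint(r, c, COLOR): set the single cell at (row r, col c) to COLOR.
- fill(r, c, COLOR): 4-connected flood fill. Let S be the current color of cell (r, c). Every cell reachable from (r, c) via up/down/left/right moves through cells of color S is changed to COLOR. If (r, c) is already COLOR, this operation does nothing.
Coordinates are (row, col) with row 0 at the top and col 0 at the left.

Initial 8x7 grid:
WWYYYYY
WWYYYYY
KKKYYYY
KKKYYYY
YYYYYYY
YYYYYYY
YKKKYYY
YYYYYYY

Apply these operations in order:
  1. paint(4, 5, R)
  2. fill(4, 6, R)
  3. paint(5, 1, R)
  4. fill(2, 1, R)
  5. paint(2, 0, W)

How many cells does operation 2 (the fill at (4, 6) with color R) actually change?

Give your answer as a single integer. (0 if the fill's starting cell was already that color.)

After op 1 paint(4,5,R):
WWYYYYY
WWYYYYY
KKKYYYY
KKKYYYY
YYYYYRY
YYYYYYY
YKKKYYY
YYYYYYY
After op 2 fill(4,6,R) [42 cells changed]:
WWRRRRR
WWRRRRR
KKKRRRR
KKKRRRR
RRRRRRR
RRRRRRR
RKKKRRR
RRRRRRR

Answer: 42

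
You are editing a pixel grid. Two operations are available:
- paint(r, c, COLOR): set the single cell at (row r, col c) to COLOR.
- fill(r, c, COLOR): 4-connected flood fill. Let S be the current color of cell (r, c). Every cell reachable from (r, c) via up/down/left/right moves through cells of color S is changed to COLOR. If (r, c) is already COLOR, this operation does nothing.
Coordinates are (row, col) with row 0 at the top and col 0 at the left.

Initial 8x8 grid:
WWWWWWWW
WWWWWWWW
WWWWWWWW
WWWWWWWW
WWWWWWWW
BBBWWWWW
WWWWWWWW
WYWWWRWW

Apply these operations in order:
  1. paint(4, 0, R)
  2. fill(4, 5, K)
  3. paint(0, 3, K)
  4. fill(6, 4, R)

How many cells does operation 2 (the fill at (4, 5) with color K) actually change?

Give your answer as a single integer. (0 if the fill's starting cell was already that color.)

After op 1 paint(4,0,R):
WWWWWWWW
WWWWWWWW
WWWWWWWW
WWWWWWWW
RWWWWWWW
BBBWWWWW
WWWWWWWW
WYWWWRWW
After op 2 fill(4,5,K) [58 cells changed]:
KKKKKKKK
KKKKKKKK
KKKKKKKK
KKKKKKKK
RKKKKKKK
BBBKKKKK
KKKKKKKK
KYKKKRKK

Answer: 58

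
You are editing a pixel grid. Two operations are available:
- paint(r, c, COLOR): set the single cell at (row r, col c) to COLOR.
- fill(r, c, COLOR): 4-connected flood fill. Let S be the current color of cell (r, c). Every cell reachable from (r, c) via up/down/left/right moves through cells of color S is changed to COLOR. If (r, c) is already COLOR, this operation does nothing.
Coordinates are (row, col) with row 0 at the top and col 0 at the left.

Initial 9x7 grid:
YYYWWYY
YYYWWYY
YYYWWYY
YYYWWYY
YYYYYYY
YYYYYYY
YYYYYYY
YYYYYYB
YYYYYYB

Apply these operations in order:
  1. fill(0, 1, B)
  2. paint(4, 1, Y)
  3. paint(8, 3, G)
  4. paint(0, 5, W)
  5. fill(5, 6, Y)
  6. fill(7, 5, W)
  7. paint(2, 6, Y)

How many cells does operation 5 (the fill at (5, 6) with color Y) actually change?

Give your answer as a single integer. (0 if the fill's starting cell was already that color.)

After op 1 fill(0,1,B) [53 cells changed]:
BBBWWBB
BBBWWBB
BBBWWBB
BBBWWBB
BBBBBBB
BBBBBBB
BBBBBBB
BBBBBBB
BBBBBBB
After op 2 paint(4,1,Y):
BBBWWBB
BBBWWBB
BBBWWBB
BBBWWBB
BYBBBBB
BBBBBBB
BBBBBBB
BBBBBBB
BBBBBBB
After op 3 paint(8,3,G):
BBBWWBB
BBBWWBB
BBBWWBB
BBBWWBB
BYBBBBB
BBBBBBB
BBBBBBB
BBBBBBB
BBBGBBB
After op 4 paint(0,5,W):
BBBWWWB
BBBWWBB
BBBWWBB
BBBWWBB
BYBBBBB
BBBBBBB
BBBBBBB
BBBBBBB
BBBGBBB
After op 5 fill(5,6,Y) [52 cells changed]:
YYYWWWY
YYYWWYY
YYYWWYY
YYYWWYY
YYYYYYY
YYYYYYY
YYYYYYY
YYYYYYY
YYYGYYY

Answer: 52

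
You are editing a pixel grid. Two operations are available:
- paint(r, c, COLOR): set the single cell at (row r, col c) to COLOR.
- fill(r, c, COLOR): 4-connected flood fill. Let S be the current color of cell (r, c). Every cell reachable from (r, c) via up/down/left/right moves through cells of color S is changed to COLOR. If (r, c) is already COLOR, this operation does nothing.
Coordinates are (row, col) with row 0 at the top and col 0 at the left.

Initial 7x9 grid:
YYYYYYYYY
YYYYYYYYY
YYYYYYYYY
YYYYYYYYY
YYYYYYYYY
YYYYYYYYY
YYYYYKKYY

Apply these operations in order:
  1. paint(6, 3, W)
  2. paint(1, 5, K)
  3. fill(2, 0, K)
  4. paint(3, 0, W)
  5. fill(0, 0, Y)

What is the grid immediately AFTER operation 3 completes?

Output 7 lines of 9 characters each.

Answer: KKKKKKKKK
KKKKKKKKK
KKKKKKKKK
KKKKKKKKK
KKKKKKKKK
KKKKKKKKK
KKKWKKKKK

Derivation:
After op 1 paint(6,3,W):
YYYYYYYYY
YYYYYYYYY
YYYYYYYYY
YYYYYYYYY
YYYYYYYYY
YYYYYYYYY
YYYWYKKYY
After op 2 paint(1,5,K):
YYYYYYYYY
YYYYYKYYY
YYYYYYYYY
YYYYYYYYY
YYYYYYYYY
YYYYYYYYY
YYYWYKKYY
After op 3 fill(2,0,K) [59 cells changed]:
KKKKKKKKK
KKKKKKKKK
KKKKKKKKK
KKKKKKKKK
KKKKKKKKK
KKKKKKKKK
KKKWKKKKK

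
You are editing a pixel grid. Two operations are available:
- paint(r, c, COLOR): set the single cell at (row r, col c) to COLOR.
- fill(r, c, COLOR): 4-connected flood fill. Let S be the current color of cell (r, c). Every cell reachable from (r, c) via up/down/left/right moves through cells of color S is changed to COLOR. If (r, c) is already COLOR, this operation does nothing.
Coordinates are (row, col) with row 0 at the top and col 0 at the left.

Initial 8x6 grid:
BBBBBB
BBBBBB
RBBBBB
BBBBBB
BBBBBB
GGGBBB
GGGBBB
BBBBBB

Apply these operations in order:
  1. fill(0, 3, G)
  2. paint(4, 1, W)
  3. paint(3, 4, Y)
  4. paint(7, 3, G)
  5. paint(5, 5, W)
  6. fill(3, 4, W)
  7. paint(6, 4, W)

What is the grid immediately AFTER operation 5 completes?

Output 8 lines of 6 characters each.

After op 1 fill(0,3,G) [41 cells changed]:
GGGGGG
GGGGGG
RGGGGG
GGGGGG
GGGGGG
GGGGGG
GGGGGG
GGGGGG
After op 2 paint(4,1,W):
GGGGGG
GGGGGG
RGGGGG
GGGGGG
GWGGGG
GGGGGG
GGGGGG
GGGGGG
After op 3 paint(3,4,Y):
GGGGGG
GGGGGG
RGGGGG
GGGGYG
GWGGGG
GGGGGG
GGGGGG
GGGGGG
After op 4 paint(7,3,G):
GGGGGG
GGGGGG
RGGGGG
GGGGYG
GWGGGG
GGGGGG
GGGGGG
GGGGGG
After op 5 paint(5,5,W):
GGGGGG
GGGGGG
RGGGGG
GGGGYG
GWGGGG
GGGGGW
GGGGGG
GGGGGG

Answer: GGGGGG
GGGGGG
RGGGGG
GGGGYG
GWGGGG
GGGGGW
GGGGGG
GGGGGG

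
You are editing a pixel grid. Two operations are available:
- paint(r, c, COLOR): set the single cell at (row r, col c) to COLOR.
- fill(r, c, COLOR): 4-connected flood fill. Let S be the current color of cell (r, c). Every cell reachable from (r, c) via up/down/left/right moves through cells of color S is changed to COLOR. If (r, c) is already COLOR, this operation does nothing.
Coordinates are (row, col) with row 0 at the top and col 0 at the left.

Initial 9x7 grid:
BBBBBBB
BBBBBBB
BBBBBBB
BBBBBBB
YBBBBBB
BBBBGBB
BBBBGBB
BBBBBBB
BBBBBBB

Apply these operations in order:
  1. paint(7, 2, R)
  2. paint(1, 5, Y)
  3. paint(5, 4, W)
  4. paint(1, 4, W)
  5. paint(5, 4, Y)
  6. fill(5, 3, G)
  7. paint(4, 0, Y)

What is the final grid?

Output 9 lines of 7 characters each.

Answer: GGGGGGG
GGGGWYG
GGGGGGG
GGGGGGG
YGGGGGG
GGGGYGG
GGGGGGG
GGRGGGG
GGGGGGG

Derivation:
After op 1 paint(7,2,R):
BBBBBBB
BBBBBBB
BBBBBBB
BBBBBBB
YBBBBBB
BBBBGBB
BBBBGBB
BBRBBBB
BBBBBBB
After op 2 paint(1,5,Y):
BBBBBBB
BBBBBYB
BBBBBBB
BBBBBBB
YBBBBBB
BBBBGBB
BBBBGBB
BBRBBBB
BBBBBBB
After op 3 paint(5,4,W):
BBBBBBB
BBBBBYB
BBBBBBB
BBBBBBB
YBBBBBB
BBBBWBB
BBBBGBB
BBRBBBB
BBBBBBB
After op 4 paint(1,4,W):
BBBBBBB
BBBBWYB
BBBBBBB
BBBBBBB
YBBBBBB
BBBBWBB
BBBBGBB
BBRBBBB
BBBBBBB
After op 5 paint(5,4,Y):
BBBBBBB
BBBBWYB
BBBBBBB
BBBBBBB
YBBBBBB
BBBBYBB
BBBBGBB
BBRBBBB
BBBBBBB
After op 6 fill(5,3,G) [57 cells changed]:
GGGGGGG
GGGGWYG
GGGGGGG
GGGGGGG
YGGGGGG
GGGGYGG
GGGGGGG
GGRGGGG
GGGGGGG
After op 7 paint(4,0,Y):
GGGGGGG
GGGGWYG
GGGGGGG
GGGGGGG
YGGGGGG
GGGGYGG
GGGGGGG
GGRGGGG
GGGGGGG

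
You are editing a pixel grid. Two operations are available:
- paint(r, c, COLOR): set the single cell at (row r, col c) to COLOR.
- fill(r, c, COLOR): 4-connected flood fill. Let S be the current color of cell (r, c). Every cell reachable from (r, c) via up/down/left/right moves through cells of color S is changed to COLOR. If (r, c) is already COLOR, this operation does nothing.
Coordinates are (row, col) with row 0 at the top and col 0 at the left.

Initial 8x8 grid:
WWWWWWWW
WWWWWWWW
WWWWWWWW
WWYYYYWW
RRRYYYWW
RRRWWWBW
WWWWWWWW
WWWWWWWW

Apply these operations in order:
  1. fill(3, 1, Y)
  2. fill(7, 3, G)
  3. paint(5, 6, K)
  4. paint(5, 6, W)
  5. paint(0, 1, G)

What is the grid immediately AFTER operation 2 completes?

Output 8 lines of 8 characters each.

After op 1 fill(3,1,Y) [50 cells changed]:
YYYYYYYY
YYYYYYYY
YYYYYYYY
YYYYYYYY
RRRYYYYY
RRRYYYBY
YYYYYYYY
YYYYYYYY
After op 2 fill(7,3,G) [57 cells changed]:
GGGGGGGG
GGGGGGGG
GGGGGGGG
GGGGGGGG
RRRGGGGG
RRRGGGBG
GGGGGGGG
GGGGGGGG

Answer: GGGGGGGG
GGGGGGGG
GGGGGGGG
GGGGGGGG
RRRGGGGG
RRRGGGBG
GGGGGGGG
GGGGGGGG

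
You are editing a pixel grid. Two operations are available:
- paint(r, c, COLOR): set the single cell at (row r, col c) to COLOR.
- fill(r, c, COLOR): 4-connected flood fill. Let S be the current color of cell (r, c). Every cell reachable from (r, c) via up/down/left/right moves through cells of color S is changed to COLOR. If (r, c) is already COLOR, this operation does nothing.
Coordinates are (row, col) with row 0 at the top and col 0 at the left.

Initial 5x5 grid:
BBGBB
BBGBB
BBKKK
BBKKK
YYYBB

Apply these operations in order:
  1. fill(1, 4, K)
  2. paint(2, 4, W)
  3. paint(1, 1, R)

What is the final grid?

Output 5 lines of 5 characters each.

After op 1 fill(1,4,K) [4 cells changed]:
BBGKK
BBGKK
BBKKK
BBKKK
YYYBB
After op 2 paint(2,4,W):
BBGKK
BBGKK
BBKKW
BBKKK
YYYBB
After op 3 paint(1,1,R):
BBGKK
BRGKK
BBKKW
BBKKK
YYYBB

Answer: BBGKK
BRGKK
BBKKW
BBKKK
YYYBB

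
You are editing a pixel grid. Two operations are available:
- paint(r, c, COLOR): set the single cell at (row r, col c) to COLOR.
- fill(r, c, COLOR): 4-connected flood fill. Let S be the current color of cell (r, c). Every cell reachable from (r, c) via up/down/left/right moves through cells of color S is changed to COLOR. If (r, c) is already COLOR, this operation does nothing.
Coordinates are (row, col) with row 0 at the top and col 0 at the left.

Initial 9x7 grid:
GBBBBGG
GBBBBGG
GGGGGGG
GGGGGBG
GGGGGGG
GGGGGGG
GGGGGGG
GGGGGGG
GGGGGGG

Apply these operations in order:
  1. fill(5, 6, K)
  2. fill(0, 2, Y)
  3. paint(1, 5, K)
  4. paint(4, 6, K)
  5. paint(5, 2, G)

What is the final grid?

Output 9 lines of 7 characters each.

After op 1 fill(5,6,K) [54 cells changed]:
KBBBBKK
KBBBBKK
KKKKKKK
KKKKKBK
KKKKKKK
KKKKKKK
KKKKKKK
KKKKKKK
KKKKKKK
After op 2 fill(0,2,Y) [8 cells changed]:
KYYYYKK
KYYYYKK
KKKKKKK
KKKKKBK
KKKKKKK
KKKKKKK
KKKKKKK
KKKKKKK
KKKKKKK
After op 3 paint(1,5,K):
KYYYYKK
KYYYYKK
KKKKKKK
KKKKKBK
KKKKKKK
KKKKKKK
KKKKKKK
KKKKKKK
KKKKKKK
After op 4 paint(4,6,K):
KYYYYKK
KYYYYKK
KKKKKKK
KKKKKBK
KKKKKKK
KKKKKKK
KKKKKKK
KKKKKKK
KKKKKKK
After op 5 paint(5,2,G):
KYYYYKK
KYYYYKK
KKKKKKK
KKKKKBK
KKKKKKK
KKGKKKK
KKKKKKK
KKKKKKK
KKKKKKK

Answer: KYYYYKK
KYYYYKK
KKKKKKK
KKKKKBK
KKKKKKK
KKGKKKK
KKKKKKK
KKKKKKK
KKKKKKK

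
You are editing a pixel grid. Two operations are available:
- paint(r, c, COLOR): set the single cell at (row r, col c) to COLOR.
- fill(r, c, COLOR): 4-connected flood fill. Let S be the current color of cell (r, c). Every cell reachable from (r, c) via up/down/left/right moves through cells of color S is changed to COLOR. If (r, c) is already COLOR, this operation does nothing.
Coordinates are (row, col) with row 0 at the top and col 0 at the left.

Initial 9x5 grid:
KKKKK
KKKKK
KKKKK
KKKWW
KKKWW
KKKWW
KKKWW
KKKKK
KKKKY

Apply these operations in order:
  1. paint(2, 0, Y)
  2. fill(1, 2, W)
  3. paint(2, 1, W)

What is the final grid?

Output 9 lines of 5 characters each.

After op 1 paint(2,0,Y):
KKKKK
KKKKK
YKKKK
KKKWW
KKKWW
KKKWW
KKKWW
KKKKK
KKKKY
After op 2 fill(1,2,W) [35 cells changed]:
WWWWW
WWWWW
YWWWW
WWWWW
WWWWW
WWWWW
WWWWW
WWWWW
WWWWY
After op 3 paint(2,1,W):
WWWWW
WWWWW
YWWWW
WWWWW
WWWWW
WWWWW
WWWWW
WWWWW
WWWWY

Answer: WWWWW
WWWWW
YWWWW
WWWWW
WWWWW
WWWWW
WWWWW
WWWWW
WWWWY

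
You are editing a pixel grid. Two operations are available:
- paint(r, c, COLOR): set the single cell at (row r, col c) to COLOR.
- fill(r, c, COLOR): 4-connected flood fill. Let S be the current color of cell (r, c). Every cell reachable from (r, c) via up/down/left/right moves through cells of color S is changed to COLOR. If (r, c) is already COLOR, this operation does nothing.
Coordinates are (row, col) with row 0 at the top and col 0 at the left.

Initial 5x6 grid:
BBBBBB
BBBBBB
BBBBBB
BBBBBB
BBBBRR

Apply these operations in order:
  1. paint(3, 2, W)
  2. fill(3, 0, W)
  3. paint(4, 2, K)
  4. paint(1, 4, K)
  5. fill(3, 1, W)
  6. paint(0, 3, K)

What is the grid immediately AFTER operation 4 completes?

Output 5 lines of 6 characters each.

After op 1 paint(3,2,W):
BBBBBB
BBBBBB
BBBBBB
BBWBBB
BBBBRR
After op 2 fill(3,0,W) [27 cells changed]:
WWWWWW
WWWWWW
WWWWWW
WWWWWW
WWWWRR
After op 3 paint(4,2,K):
WWWWWW
WWWWWW
WWWWWW
WWWWWW
WWKWRR
After op 4 paint(1,4,K):
WWWWWW
WWWWKW
WWWWWW
WWWWWW
WWKWRR

Answer: WWWWWW
WWWWKW
WWWWWW
WWWWWW
WWKWRR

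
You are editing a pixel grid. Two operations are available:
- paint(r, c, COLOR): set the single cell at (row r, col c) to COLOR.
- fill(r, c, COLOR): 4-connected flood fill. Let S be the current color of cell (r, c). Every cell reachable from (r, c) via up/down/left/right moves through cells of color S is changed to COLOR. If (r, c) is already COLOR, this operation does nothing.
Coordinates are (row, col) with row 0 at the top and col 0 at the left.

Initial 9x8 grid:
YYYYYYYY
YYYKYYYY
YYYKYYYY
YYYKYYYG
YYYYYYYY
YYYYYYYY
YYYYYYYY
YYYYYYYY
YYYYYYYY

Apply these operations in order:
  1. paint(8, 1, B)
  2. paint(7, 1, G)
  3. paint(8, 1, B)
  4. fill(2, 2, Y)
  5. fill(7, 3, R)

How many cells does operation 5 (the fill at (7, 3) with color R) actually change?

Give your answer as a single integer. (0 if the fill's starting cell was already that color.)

Answer: 66

Derivation:
After op 1 paint(8,1,B):
YYYYYYYY
YYYKYYYY
YYYKYYYY
YYYKYYYG
YYYYYYYY
YYYYYYYY
YYYYYYYY
YYYYYYYY
YBYYYYYY
After op 2 paint(7,1,G):
YYYYYYYY
YYYKYYYY
YYYKYYYY
YYYKYYYG
YYYYYYYY
YYYYYYYY
YYYYYYYY
YGYYYYYY
YBYYYYYY
After op 3 paint(8,1,B):
YYYYYYYY
YYYKYYYY
YYYKYYYY
YYYKYYYG
YYYYYYYY
YYYYYYYY
YYYYYYYY
YGYYYYYY
YBYYYYYY
After op 4 fill(2,2,Y) [0 cells changed]:
YYYYYYYY
YYYKYYYY
YYYKYYYY
YYYKYYYG
YYYYYYYY
YYYYYYYY
YYYYYYYY
YGYYYYYY
YBYYYYYY
After op 5 fill(7,3,R) [66 cells changed]:
RRRRRRRR
RRRKRRRR
RRRKRRRR
RRRKRRRG
RRRRRRRR
RRRRRRRR
RRRRRRRR
RGRRRRRR
RBRRRRRR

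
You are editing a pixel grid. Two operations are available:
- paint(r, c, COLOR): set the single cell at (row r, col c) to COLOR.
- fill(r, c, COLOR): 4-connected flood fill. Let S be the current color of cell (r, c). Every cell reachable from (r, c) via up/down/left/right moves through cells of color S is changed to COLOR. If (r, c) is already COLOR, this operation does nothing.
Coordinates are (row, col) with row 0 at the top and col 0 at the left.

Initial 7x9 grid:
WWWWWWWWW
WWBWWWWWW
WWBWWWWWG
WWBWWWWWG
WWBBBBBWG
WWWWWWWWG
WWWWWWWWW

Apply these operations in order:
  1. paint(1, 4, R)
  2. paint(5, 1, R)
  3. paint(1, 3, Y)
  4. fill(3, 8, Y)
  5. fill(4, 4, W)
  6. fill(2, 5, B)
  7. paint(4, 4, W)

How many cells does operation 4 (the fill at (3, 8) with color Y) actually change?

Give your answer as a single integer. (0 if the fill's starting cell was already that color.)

After op 1 paint(1,4,R):
WWWWWWWWW
WWBWRWWWW
WWBWWWWWG
WWBWWWWWG
WWBBBBBWG
WWWWWWWWG
WWWWWWWWW
After op 2 paint(5,1,R):
WWWWWWWWW
WWBWRWWWW
WWBWWWWWG
WWBWWWWWG
WWBBBBBWG
WRWWWWWWG
WWWWWWWWW
After op 3 paint(1,3,Y):
WWWWWWWWW
WWBYRWWWW
WWBWWWWWG
WWBWWWWWG
WWBBBBBWG
WRWWWWWWG
WWWWWWWWW
After op 4 fill(3,8,Y) [4 cells changed]:
WWWWWWWWW
WWBYRWWWW
WWBWWWWWY
WWBWWWWWY
WWBBBBBWY
WRWWWWWWY
WWWWWWWWW

Answer: 4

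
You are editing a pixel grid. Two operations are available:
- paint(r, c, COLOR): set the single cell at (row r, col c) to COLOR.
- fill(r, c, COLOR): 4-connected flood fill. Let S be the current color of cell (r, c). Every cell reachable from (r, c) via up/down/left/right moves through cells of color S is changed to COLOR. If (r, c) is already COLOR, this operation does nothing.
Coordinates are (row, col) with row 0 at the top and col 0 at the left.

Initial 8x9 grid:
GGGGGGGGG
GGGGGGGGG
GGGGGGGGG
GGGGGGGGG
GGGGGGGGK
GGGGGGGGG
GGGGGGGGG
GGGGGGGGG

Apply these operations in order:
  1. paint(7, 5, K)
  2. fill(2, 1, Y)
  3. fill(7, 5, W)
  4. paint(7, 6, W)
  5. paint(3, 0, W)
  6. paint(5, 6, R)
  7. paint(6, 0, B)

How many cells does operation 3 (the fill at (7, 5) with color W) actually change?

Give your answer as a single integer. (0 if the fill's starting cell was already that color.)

After op 1 paint(7,5,K):
GGGGGGGGG
GGGGGGGGG
GGGGGGGGG
GGGGGGGGG
GGGGGGGGK
GGGGGGGGG
GGGGGGGGG
GGGGGKGGG
After op 2 fill(2,1,Y) [70 cells changed]:
YYYYYYYYY
YYYYYYYYY
YYYYYYYYY
YYYYYYYYY
YYYYYYYYK
YYYYYYYYY
YYYYYYYYY
YYYYYKYYY
After op 3 fill(7,5,W) [1 cells changed]:
YYYYYYYYY
YYYYYYYYY
YYYYYYYYY
YYYYYYYYY
YYYYYYYYK
YYYYYYYYY
YYYYYYYYY
YYYYYWYYY

Answer: 1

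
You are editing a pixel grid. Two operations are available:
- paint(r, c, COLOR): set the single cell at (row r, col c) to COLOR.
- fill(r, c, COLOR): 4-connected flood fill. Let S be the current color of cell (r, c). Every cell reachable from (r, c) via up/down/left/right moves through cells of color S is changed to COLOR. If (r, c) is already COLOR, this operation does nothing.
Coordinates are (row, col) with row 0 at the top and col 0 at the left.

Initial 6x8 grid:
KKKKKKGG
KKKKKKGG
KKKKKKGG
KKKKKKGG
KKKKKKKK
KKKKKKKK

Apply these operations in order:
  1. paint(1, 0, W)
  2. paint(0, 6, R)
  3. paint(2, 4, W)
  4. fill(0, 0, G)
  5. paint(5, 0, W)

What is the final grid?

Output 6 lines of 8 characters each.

Answer: GGGGGGRG
WGGGGGGG
GGGGWGGG
GGGGGGGG
GGGGGGGG
WGGGGGGG

Derivation:
After op 1 paint(1,0,W):
KKKKKKGG
WKKKKKGG
KKKKKKGG
KKKKKKGG
KKKKKKKK
KKKKKKKK
After op 2 paint(0,6,R):
KKKKKKRG
WKKKKKGG
KKKKKKGG
KKKKKKGG
KKKKKKKK
KKKKKKKK
After op 3 paint(2,4,W):
KKKKKKRG
WKKKKKGG
KKKKWKGG
KKKKKKGG
KKKKKKKK
KKKKKKKK
After op 4 fill(0,0,G) [38 cells changed]:
GGGGGGRG
WGGGGGGG
GGGGWGGG
GGGGGGGG
GGGGGGGG
GGGGGGGG
After op 5 paint(5,0,W):
GGGGGGRG
WGGGGGGG
GGGGWGGG
GGGGGGGG
GGGGGGGG
WGGGGGGG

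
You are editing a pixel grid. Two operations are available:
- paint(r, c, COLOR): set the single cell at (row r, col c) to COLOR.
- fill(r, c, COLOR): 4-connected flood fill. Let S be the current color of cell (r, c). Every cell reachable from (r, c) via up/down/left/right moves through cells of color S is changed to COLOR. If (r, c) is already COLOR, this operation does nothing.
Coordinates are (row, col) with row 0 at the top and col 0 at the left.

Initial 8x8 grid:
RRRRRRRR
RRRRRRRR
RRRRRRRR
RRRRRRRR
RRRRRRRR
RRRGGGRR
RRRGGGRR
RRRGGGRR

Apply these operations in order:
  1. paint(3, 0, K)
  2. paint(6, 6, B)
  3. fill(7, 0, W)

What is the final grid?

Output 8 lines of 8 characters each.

Answer: WWWWWWWW
WWWWWWWW
WWWWWWWW
KWWWWWWW
WWWWWWWW
WWWGGGWW
WWWGGGBW
WWWGGGWW

Derivation:
After op 1 paint(3,0,K):
RRRRRRRR
RRRRRRRR
RRRRRRRR
KRRRRRRR
RRRRRRRR
RRRGGGRR
RRRGGGRR
RRRGGGRR
After op 2 paint(6,6,B):
RRRRRRRR
RRRRRRRR
RRRRRRRR
KRRRRRRR
RRRRRRRR
RRRGGGRR
RRRGGGBR
RRRGGGRR
After op 3 fill(7,0,W) [53 cells changed]:
WWWWWWWW
WWWWWWWW
WWWWWWWW
KWWWWWWW
WWWWWWWW
WWWGGGWW
WWWGGGBW
WWWGGGWW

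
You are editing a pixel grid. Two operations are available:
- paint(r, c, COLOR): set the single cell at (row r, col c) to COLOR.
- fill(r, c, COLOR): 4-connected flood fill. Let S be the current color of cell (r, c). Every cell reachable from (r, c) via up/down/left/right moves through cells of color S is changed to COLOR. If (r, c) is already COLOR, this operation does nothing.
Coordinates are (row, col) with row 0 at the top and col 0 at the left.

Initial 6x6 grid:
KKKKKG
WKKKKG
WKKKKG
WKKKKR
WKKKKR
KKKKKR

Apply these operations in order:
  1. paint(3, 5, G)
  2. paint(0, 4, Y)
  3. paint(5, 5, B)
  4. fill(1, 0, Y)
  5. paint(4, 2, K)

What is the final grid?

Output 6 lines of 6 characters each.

Answer: KKKKYG
YKKKKG
YKKKKG
YKKKKG
YKKKKR
KKKKKB

Derivation:
After op 1 paint(3,5,G):
KKKKKG
WKKKKG
WKKKKG
WKKKKG
WKKKKR
KKKKKR
After op 2 paint(0,4,Y):
KKKKYG
WKKKKG
WKKKKG
WKKKKG
WKKKKR
KKKKKR
After op 3 paint(5,5,B):
KKKKYG
WKKKKG
WKKKKG
WKKKKG
WKKKKR
KKKKKB
After op 4 fill(1,0,Y) [4 cells changed]:
KKKKYG
YKKKKG
YKKKKG
YKKKKG
YKKKKR
KKKKKB
After op 5 paint(4,2,K):
KKKKYG
YKKKKG
YKKKKG
YKKKKG
YKKKKR
KKKKKB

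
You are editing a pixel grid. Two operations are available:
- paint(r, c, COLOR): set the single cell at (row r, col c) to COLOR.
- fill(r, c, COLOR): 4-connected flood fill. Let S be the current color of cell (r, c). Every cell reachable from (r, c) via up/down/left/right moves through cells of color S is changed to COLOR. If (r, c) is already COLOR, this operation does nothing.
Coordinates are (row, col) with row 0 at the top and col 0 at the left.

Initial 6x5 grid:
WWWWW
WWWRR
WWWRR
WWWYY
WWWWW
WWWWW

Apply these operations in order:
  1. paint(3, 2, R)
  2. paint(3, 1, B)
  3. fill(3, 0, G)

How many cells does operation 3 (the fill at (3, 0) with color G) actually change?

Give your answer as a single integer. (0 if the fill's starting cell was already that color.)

Answer: 22

Derivation:
After op 1 paint(3,2,R):
WWWWW
WWWRR
WWWRR
WWRYY
WWWWW
WWWWW
After op 2 paint(3,1,B):
WWWWW
WWWRR
WWWRR
WBRYY
WWWWW
WWWWW
After op 3 fill(3,0,G) [22 cells changed]:
GGGGG
GGGRR
GGGRR
GBRYY
GGGGG
GGGGG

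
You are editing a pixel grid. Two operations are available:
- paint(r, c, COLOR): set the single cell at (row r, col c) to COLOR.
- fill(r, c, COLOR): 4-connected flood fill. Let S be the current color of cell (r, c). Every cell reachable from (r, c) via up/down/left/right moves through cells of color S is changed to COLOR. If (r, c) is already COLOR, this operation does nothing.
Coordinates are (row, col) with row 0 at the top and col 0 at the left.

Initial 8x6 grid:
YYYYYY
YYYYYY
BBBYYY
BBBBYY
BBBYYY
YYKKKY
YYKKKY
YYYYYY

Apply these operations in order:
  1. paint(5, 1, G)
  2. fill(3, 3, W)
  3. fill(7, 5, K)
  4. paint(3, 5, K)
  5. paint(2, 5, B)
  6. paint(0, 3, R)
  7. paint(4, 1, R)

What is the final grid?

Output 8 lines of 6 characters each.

Answer: KKKRKK
KKKKKK
WWWKKB
WWWWKK
WRWKKK
KGKKKK
KKKKKK
KKKKKK

Derivation:
After op 1 paint(5,1,G):
YYYYYY
YYYYYY
BBBYYY
BBBBYY
BBBYYY
YGKKKY
YYKKKY
YYYYYY
After op 2 fill(3,3,W) [10 cells changed]:
YYYYYY
YYYYYY
WWWYYY
WWWWYY
WWWYYY
YGKKKY
YYKKKY
YYYYYY
After op 3 fill(7,5,K) [31 cells changed]:
KKKKKK
KKKKKK
WWWKKK
WWWWKK
WWWKKK
KGKKKK
KKKKKK
KKKKKK
After op 4 paint(3,5,K):
KKKKKK
KKKKKK
WWWKKK
WWWWKK
WWWKKK
KGKKKK
KKKKKK
KKKKKK
After op 5 paint(2,5,B):
KKKKKK
KKKKKK
WWWKKB
WWWWKK
WWWKKK
KGKKKK
KKKKKK
KKKKKK
After op 6 paint(0,3,R):
KKKRKK
KKKKKK
WWWKKB
WWWWKK
WWWKKK
KGKKKK
KKKKKK
KKKKKK
After op 7 paint(4,1,R):
KKKRKK
KKKKKK
WWWKKB
WWWWKK
WRWKKK
KGKKKK
KKKKKK
KKKKKK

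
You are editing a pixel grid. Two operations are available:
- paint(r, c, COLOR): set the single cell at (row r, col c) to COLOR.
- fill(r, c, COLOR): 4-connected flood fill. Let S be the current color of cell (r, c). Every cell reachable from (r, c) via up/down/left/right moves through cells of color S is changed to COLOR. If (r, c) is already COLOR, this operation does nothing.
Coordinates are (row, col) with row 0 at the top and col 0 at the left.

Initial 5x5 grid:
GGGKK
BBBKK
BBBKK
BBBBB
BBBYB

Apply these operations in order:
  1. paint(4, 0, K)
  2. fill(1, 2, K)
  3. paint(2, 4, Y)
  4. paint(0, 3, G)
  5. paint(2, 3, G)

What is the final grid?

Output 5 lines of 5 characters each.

Answer: GGGGK
KKKKK
KKKGY
KKKKK
KKKYK

Derivation:
After op 1 paint(4,0,K):
GGGKK
BBBKK
BBBKK
BBBBB
KBBYB
After op 2 fill(1,2,K) [14 cells changed]:
GGGKK
KKKKK
KKKKK
KKKKK
KKKYK
After op 3 paint(2,4,Y):
GGGKK
KKKKK
KKKKY
KKKKK
KKKYK
After op 4 paint(0,3,G):
GGGGK
KKKKK
KKKKY
KKKKK
KKKYK
After op 5 paint(2,3,G):
GGGGK
KKKKK
KKKGY
KKKKK
KKKYK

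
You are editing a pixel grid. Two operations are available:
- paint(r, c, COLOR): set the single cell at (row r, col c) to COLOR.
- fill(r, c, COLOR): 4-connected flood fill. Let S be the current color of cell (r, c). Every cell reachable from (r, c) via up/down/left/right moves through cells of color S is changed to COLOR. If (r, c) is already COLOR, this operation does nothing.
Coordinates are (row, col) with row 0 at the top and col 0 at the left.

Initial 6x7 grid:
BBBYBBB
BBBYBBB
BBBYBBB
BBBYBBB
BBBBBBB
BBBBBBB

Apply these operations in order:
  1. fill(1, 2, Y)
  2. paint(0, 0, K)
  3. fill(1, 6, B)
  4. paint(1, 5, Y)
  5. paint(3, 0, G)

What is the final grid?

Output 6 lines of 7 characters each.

After op 1 fill(1,2,Y) [38 cells changed]:
YYYYYYY
YYYYYYY
YYYYYYY
YYYYYYY
YYYYYYY
YYYYYYY
After op 2 paint(0,0,K):
KYYYYYY
YYYYYYY
YYYYYYY
YYYYYYY
YYYYYYY
YYYYYYY
After op 3 fill(1,6,B) [41 cells changed]:
KBBBBBB
BBBBBBB
BBBBBBB
BBBBBBB
BBBBBBB
BBBBBBB
After op 4 paint(1,5,Y):
KBBBBBB
BBBBBYB
BBBBBBB
BBBBBBB
BBBBBBB
BBBBBBB
After op 5 paint(3,0,G):
KBBBBBB
BBBBBYB
BBBBBBB
GBBBBBB
BBBBBBB
BBBBBBB

Answer: KBBBBBB
BBBBBYB
BBBBBBB
GBBBBBB
BBBBBBB
BBBBBBB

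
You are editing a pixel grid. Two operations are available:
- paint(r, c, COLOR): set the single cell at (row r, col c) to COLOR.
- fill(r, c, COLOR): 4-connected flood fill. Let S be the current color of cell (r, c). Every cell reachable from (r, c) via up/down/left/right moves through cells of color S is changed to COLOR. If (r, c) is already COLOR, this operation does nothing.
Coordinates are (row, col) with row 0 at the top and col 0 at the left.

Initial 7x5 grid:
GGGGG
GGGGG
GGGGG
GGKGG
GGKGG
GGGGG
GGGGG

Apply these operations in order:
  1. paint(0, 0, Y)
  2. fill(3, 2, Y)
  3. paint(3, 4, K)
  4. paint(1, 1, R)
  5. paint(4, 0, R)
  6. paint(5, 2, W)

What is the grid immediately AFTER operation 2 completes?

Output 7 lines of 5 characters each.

After op 1 paint(0,0,Y):
YGGGG
GGGGG
GGGGG
GGKGG
GGKGG
GGGGG
GGGGG
After op 2 fill(3,2,Y) [2 cells changed]:
YGGGG
GGGGG
GGGGG
GGYGG
GGYGG
GGGGG
GGGGG

Answer: YGGGG
GGGGG
GGGGG
GGYGG
GGYGG
GGGGG
GGGGG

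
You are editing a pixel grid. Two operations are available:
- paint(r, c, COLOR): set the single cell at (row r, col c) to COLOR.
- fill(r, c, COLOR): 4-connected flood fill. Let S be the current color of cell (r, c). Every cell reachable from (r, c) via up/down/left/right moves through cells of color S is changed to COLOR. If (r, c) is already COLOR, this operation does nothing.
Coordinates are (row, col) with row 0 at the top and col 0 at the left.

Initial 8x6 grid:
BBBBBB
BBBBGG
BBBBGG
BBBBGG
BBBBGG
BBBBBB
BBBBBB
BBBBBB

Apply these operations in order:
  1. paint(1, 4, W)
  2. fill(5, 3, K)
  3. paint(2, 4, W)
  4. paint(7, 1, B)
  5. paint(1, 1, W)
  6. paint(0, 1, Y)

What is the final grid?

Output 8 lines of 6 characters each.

Answer: KYKKKK
KWKKWG
KKKKWG
KKKKGG
KKKKGG
KKKKKK
KKKKKK
KBKKKK

Derivation:
After op 1 paint(1,4,W):
BBBBBB
BBBBWG
BBBBGG
BBBBGG
BBBBGG
BBBBBB
BBBBBB
BBBBBB
After op 2 fill(5,3,K) [40 cells changed]:
KKKKKK
KKKKWG
KKKKGG
KKKKGG
KKKKGG
KKKKKK
KKKKKK
KKKKKK
After op 3 paint(2,4,W):
KKKKKK
KKKKWG
KKKKWG
KKKKGG
KKKKGG
KKKKKK
KKKKKK
KKKKKK
After op 4 paint(7,1,B):
KKKKKK
KKKKWG
KKKKWG
KKKKGG
KKKKGG
KKKKKK
KKKKKK
KBKKKK
After op 5 paint(1,1,W):
KKKKKK
KWKKWG
KKKKWG
KKKKGG
KKKKGG
KKKKKK
KKKKKK
KBKKKK
After op 6 paint(0,1,Y):
KYKKKK
KWKKWG
KKKKWG
KKKKGG
KKKKGG
KKKKKK
KKKKKK
KBKKKK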